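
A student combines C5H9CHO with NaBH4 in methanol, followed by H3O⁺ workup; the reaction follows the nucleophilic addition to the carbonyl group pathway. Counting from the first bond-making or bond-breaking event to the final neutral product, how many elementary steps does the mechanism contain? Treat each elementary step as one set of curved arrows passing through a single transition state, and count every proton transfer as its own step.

2

Step 1: Nucleophilic addition: H⁻ (delivered from BH4⁻) adds to the carbonyl carbon, pushing the π(C=O) electron pair onto oxygen and giving a tetrahedral alkoxide.
Step 2: Protonation of the alkoxide by H3O⁺ workup furnishes an alcohol.
Total: 2 elementary steps.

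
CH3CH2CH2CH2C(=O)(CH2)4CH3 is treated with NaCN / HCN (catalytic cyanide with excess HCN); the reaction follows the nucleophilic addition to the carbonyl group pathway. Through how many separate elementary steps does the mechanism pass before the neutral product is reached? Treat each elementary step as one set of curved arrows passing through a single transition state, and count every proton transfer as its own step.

2

Step 1: Nucleophilic addition: CN⁻ adds to the carbonyl carbon, pushing the π(C=O) electron pair onto oxygen and giving a tetrahedral alkoxide.
Step 2: The alkoxide is protonated in situ by undissociated HCN, yielding a cyanohydrin; the CN⁻ so formed carries on the cycle.
Total: 2 elementary steps.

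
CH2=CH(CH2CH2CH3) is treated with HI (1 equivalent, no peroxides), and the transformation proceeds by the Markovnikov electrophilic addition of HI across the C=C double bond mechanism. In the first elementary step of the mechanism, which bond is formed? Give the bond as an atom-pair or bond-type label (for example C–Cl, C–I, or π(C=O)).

C–H

Step 1: Protonation of the alkene by HI: the π bond acts as the nucleophile and picks up H⁺, giving the more stable (Markovnikov) secondary carbocation. The H–I bond breaks heterolytically, releasing I⁻.
The bond formed in this step is the C–H bond.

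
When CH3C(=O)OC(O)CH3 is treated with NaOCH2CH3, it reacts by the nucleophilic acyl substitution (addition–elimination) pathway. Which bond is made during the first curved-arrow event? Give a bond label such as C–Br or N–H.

Step 1: A lone pair on the O of CH3CH2O⁻ attacks the electrophilic acyl carbon; the π(C=O) electrons move onto oxygen, giving a tetrahedral intermediate.
The bond formed in this step is the C–O bond.

C–O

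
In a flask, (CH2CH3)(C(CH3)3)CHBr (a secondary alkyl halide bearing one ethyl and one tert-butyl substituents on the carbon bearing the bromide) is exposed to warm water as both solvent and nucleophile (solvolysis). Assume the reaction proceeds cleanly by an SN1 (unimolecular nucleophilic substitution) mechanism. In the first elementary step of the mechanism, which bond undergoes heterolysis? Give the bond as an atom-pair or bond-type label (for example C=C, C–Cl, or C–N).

Step 1: Ionisation: the C–Br σ-bond cleaves heterolytically; both bonding electrons depart with Br⁻, leaving a secondary carbocation at the α-carbon.
The bond broken in this step is the C–Br bond.

C–Br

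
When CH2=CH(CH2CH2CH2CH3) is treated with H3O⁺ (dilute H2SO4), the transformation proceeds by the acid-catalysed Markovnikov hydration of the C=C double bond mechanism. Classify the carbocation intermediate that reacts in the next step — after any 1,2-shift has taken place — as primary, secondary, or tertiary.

Step 1: Protonation of the alkene by H3O⁺: the π bond acts as the nucleophile and picks up H⁺, giving the more stable (Markovnikov) secondary carbocation. H2O is released.
No single 1,2-shift to an adjacent carbon would give a more-substituted cation, so no rearrangement occurs.

secondary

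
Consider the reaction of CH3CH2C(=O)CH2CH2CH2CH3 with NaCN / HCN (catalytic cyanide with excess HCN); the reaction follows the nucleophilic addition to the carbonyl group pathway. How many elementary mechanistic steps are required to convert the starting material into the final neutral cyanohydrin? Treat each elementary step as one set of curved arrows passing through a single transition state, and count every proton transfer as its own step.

2

Step 1: A lone pair / filled orbital on CN⁻ attacks the electrophilic carbonyl carbon; the π(C=O) electrons shift onto oxygen, producing a tetrahedral alkoxide intermediate.
Step 2: The alkoxide is protonated in situ by undissociated HCN, yielding a cyanohydrin; the CN⁻ so formed carries on the cycle.
Total: 2 elementary steps.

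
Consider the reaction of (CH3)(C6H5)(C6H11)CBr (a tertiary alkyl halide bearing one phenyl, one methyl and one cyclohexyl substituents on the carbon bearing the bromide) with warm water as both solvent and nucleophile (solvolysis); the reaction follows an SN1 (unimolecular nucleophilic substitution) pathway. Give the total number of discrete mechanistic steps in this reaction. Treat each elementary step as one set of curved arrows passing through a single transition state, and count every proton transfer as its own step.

3

Step 1: The C–Br bond breaks with both electrons going to the bromide; Br⁻ leaves and a tertiary carbocation remains.
(No 1,2-shift: no single shift to an adjacent carbon would give a more stable cation.)
Step 2: A lone pair on the oxygen of H2O attacks the carbocation, forming a new C–O σ-bond and an oxonium ion.
Step 3: Proton transfer from the O–H of the oxonium ion to a solvent molecule delivers the neutral alcohol.
Total: 3 elementary steps.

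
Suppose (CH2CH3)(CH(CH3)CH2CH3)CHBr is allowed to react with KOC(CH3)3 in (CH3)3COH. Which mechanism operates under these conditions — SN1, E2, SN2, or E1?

E2

Conditions: a strong/bulky base with a secondary substrate bearing a β-hydrogen.
These conditions are the textbook signature of the E2 pathway.
A strong (often hindered) base removes a β-H in concert with loss of the leaving group — bimolecular elimination.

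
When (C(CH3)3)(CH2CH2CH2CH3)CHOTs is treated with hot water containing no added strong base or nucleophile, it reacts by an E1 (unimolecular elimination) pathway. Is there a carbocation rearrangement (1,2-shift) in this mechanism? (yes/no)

yes

The first-formed carbocation is secondary.
The adjacent tert-butyl carbon has no hydrogen but bears methyl groups; migration of one methyl with its bonding pair (a 1,2-methyl shift) places the charge on a tertiary centre.
Tertiary is more stable than secondary, so the shift occurs.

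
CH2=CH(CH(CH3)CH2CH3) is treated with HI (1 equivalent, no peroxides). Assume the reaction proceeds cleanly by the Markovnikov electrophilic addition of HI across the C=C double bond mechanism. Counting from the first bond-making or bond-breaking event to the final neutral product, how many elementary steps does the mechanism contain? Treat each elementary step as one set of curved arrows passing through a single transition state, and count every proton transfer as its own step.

3

Step 1: Electrophilic addition begins with the π(C=C) electrons forming a bond to the proton of HI. Following Markovnikov's rule, the resulting cation is secondary. The H–I bond breaks heterolytically, releasing I⁻.
Step 2: Carbocation rearrangement: a 1,2-hydride shift from the adjacent sec-butyl carbon converts the initially-formed secondary cation into the more stable tertiary cation.
Step 3: I⁻ captures the cation: a lone pair on I⁻ fills the empty p orbital, producing the alkyl halide product.
Total: 3 elementary steps.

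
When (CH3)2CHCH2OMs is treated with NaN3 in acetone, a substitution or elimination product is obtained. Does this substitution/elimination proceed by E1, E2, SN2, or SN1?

SN2

Conditions: a primary substrate with a strong nucleophile in the polar aprotic solvent acetone.
These conditions are the textbook signature of the SN2 pathway.
An unhindered substrate with a strong nucleophile in a polar aprotic solvent favours one-step backside displacement.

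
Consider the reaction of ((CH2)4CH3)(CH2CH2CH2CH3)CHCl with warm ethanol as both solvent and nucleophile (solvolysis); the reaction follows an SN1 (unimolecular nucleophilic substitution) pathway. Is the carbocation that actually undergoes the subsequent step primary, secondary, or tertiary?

secondary

Step 1: Unassisted departure of Cl⁻ (taking the C–Cl bonding pair) generates a secondary carbocation.
No single 1,2-shift to an adjacent carbon would give a more-substituted cation, so no rearrangement occurs.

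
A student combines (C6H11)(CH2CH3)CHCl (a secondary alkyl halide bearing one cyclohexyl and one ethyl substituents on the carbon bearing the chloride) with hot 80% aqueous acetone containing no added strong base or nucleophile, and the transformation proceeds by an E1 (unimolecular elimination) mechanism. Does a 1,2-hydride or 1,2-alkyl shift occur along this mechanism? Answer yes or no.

The first-formed carbocation is secondary.
The adjacent cyclohexyl carbon already bears 2 other carbon substituents and has a hydrogen to migrate; after a 1,2-hydride shift from that carbon the positive charge sits on a tertiary centre.
Tertiary is more stable than secondary, so the shift occurs.

yes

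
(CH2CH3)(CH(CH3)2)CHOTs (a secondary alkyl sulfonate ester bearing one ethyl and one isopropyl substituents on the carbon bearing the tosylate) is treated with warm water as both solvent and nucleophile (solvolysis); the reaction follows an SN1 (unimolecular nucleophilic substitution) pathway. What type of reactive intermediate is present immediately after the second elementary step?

tertiary carbocation

Step 1: The C–O bond breaks with both electrons going to the tosylate; TsO⁻ leaves and a secondary carbocation remains.
Step 2: Carbocation rearrangement: a 1,2-hydride shift from the adjacent isopropyl carbon converts the initially-formed secondary cation into the more stable tertiary cation.
After step 2 the species present is a tertiary carbocation.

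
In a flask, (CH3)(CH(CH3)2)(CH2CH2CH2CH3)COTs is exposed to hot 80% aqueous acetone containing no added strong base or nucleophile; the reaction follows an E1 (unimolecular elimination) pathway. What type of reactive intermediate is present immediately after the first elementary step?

tertiary carbocation

Step 1: Unassisted departure of TsO⁻ (taking the C–O bonding pair) generates a tertiary carbocation.
After step 1 the species present is a tertiary carbocation.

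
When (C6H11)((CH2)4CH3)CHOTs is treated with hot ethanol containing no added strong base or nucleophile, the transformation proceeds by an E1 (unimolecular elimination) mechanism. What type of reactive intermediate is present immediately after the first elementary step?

secondary carbocation

Step 1: The C–O bond breaks with both electrons going to the tosylate; TsO⁻ leaves and a secondary carbocation remains.
After step 1 the species present is a secondary carbocation.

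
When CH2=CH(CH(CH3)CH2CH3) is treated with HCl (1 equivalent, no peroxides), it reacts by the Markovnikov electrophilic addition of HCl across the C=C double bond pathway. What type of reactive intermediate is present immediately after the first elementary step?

Step 1: The π electrons of the C=C bond attack a proton of HCl; Markovnikov addition places the new C–H on the less-substituted alkene carbon, so the positive charge ends up on the more-substituted carbon — a secondary carbocation. The H–Cl bond breaks heterolytically, releasing Cl⁻.
After step 1 the species present is a secondary carbocation.

secondary carbocation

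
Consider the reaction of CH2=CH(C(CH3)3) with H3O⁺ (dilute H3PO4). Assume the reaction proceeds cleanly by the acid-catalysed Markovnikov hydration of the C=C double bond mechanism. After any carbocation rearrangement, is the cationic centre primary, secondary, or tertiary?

tertiary

Step 1: The π electrons of the C=C bond attack a proton of H3O⁺; Markovnikov addition places the new C–H on the less-substituted alkene carbon, so the positive charge ends up on the more-substituted carbon — a secondary carbocation. H2O is released.
Step 2: A methyl group with its bonding pair migrates from the adjacent tert-butyl carbon to the cationic centre — a 1,2-methyl shift — upgrading the secondary cation to a tertiary one.
The cation rearranges from secondary to tertiary via a 1,2-methyl shift from the adjacent tert-butyl carbon; the tertiary cation is what reacts next.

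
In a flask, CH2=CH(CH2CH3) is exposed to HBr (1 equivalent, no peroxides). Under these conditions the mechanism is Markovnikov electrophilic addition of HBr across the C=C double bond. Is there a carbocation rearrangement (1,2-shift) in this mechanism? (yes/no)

no

The first-formed carbocation is secondary.
No single 1,2-shift to an adjacent carbon would produce a more-substituted cation than the one already present, so no rearrangement occurs.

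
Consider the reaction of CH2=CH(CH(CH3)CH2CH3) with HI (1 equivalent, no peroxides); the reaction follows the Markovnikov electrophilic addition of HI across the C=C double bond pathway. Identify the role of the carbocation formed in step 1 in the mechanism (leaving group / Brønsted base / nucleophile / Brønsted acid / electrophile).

electrophile

Step 3: I⁻ captures the cation: a lone pair on I⁻ fills the empty p orbital, producing the alkyl halide product.
The carbocation formed in step 1 accepts an electron pair into an empty or π* orbital — it is the electrophile.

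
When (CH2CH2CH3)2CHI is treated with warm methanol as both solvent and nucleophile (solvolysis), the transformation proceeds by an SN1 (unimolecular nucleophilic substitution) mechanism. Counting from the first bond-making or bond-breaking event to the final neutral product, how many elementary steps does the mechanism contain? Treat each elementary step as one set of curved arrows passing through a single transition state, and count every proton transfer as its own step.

Step 1: Unassisted departure of I⁻ (taking the C–I bonding pair) generates a secondary carbocation.
(No 1,2-shift: no single shift to an adjacent carbon would give a more stable cation.)
Step 2: CH3OH donates an oxygen lone pair into the empty p orbital of the cation, giving a protonated ether (an oxonium ion).
Step 3: Proton transfer from the O–H of the oxonium ion to a solvent molecule delivers the neutral ether.
Total: 3 elementary steps.

3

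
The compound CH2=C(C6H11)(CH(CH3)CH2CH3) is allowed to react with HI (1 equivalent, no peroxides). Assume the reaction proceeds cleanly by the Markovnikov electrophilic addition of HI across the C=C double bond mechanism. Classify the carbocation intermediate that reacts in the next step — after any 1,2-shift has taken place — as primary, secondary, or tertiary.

Step 1: The π electrons of the C=C bond attack a proton of HI; Markovnikov addition places the new C–H on the less-substituted alkene carbon, so the positive charge ends up on the more-substituted carbon — a tertiary carbocation. The H–I bond breaks heterolytically, releasing I⁻.
No single 1,2-shift to an adjacent carbon would give a more-substituted cation, so no rearrangement occurs.

tertiary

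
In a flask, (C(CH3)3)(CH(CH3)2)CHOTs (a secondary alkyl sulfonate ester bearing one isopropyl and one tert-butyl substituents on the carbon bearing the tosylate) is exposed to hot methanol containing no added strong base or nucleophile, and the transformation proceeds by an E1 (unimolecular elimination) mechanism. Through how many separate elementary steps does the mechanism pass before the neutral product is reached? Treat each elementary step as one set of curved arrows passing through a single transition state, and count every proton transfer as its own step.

3

Step 1: The C–O bond breaks with both electrons going to the tosylate; TsO⁻ leaves and a secondary carbocation remains.
Step 2: Carbocation rearrangement: a 1,2-hydride shift from the adjacent isopropyl carbon converts the initially-formed secondary cation into the more stable tertiary cation.
Step 3: A weak base (a methanol molecule from the solvent) removes a proton from a carbon adjacent to the cationic centre; the electrons of that C–H bond become the new π(C=C) bond, giving the alkene.
Total: 3 elementary steps.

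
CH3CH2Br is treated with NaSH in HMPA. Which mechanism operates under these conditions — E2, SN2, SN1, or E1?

SN2

Conditions: a primary substrate with a strong nucleophile in the polar aprotic solvent HMPA.
These conditions are the textbook signature of the SN2 pathway.
An unhindered substrate with a strong nucleophile in a polar aprotic solvent favours one-step backside displacement.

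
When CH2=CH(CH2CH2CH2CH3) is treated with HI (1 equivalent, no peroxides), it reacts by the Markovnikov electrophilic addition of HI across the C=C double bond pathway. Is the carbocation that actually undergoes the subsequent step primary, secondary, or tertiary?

secondary

Step 1: The π electrons of the C=C bond attack a proton of HI; Markovnikov addition places the new C–H on the less-substituted alkene carbon, so the positive charge ends up on the more-substituted carbon — a secondary carbocation. The H–I bond breaks heterolytically, releasing I⁻.
No single 1,2-shift to an adjacent carbon would give a more-substituted cation, so no rearrangement occurs.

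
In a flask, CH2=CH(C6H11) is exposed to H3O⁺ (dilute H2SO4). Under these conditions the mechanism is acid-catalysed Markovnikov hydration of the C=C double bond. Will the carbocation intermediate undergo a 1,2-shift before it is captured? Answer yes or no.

yes

The first-formed carbocation is secondary.
The adjacent cyclohexyl carbon already bears 2 other carbon substituents and has a hydrogen to migrate; after a 1,2-hydride shift from that carbon the positive charge sits on a tertiary centre.
Tertiary is more stable than secondary, so the shift occurs.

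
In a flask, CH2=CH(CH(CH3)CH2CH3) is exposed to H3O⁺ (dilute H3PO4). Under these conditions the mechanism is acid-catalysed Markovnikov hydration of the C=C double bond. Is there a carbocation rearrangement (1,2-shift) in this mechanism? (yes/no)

yes

The first-formed carbocation is secondary.
The adjacent sec-butyl carbon already bears 2 other carbon substituents and has a hydrogen to migrate; after a 1,2-hydride shift from that carbon the positive charge sits on a tertiary centre.
Tertiary is more stable than secondary, so the shift occurs.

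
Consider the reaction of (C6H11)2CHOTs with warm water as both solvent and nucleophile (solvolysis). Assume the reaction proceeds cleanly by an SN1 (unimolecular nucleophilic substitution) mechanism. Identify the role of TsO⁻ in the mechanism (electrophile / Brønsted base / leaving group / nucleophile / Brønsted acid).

leaving group

Step 1: Unassisted departure of TsO⁻ (taking the C–O bonding pair) generates a secondary carbocation.
TsO⁻ departs with both electrons of the breaking σ-bond — that is the definition of a leaving group.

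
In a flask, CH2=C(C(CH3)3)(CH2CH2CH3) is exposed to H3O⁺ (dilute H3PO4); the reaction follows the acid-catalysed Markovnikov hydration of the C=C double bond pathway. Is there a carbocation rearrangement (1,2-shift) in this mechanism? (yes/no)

no

The first-formed carbocation is tertiary.
No single 1,2-shift to an adjacent carbon would produce a more-substituted cation than the one already present, so no rearrangement occurs.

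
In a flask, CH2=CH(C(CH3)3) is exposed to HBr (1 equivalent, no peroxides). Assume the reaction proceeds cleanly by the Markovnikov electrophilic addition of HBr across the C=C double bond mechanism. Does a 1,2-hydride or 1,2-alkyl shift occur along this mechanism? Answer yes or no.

The first-formed carbocation is secondary.
The adjacent tert-butyl carbon has no hydrogen but bears methyl groups; migration of one methyl with its bonding pair (a 1,2-methyl shift) places the charge on a tertiary centre.
Tertiary is more stable than secondary, so the shift occurs.

yes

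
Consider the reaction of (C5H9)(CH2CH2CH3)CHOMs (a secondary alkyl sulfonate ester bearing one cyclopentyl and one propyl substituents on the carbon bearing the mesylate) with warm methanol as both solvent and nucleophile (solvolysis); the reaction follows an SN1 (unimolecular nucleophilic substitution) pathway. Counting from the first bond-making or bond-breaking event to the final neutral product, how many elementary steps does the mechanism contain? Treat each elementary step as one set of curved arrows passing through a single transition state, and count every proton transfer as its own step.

4

Step 1: Ionisation: the C–O σ-bond cleaves heterolytically; both bonding electrons depart with MsO⁻, leaving a secondary carbocation at the α-carbon.
Step 2: A hydride (H with its bonding pair) migrates from the adjacent cyclopentyl carbon to the cationic centre — a 1,2-hydride shift — upgrading the secondary cation to a tertiary one.
Step 3: A lone pair on the oxygen of CH3OH attacks the carbocation, forming a new C–O σ-bond and an oxonium ion.
Step 4: Deprotonation of the oxonium oxygen by solvent methanol yields the neutral ether.
Total: 4 elementary steps.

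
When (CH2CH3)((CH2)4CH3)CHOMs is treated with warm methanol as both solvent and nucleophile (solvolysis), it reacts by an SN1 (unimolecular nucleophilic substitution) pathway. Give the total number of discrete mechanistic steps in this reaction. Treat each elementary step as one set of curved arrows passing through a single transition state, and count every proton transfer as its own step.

3

Step 1: Ionisation: the C–O σ-bond cleaves heterolytically; both bonding electrons depart with MsO⁻, leaving a secondary carbocation at the α-carbon.
(No 1,2-shift: no single shift to an adjacent carbon would give a more stable cation.)
Step 2: CH3OH donates an oxygen lone pair into the empty p orbital of the cation, giving a protonated ether (an oxonium ion).
Step 3: Deprotonation of the oxonium oxygen by solvent methanol yields the neutral ether.
Total: 3 elementary steps.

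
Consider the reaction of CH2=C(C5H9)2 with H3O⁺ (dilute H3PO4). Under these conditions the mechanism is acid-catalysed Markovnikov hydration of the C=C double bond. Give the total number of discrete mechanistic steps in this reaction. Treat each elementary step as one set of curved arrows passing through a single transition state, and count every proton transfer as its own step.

Step 1: Electrophilic addition begins with the π(C=C) electrons forming a bond to the proton of H3O⁺. Following Markovnikov's rule, the resulting cation is tertiary. H2O is released.
(No 1,2-shift: no single shift to an adjacent carbon would give a more stable cation.)
Step 2: Nucleophilic capture of the cation by H2O produces the protonated alcohol (an oxonium ion).
Step 3: H2O removes a proton from the oxonium oxygen, regenerating H3O⁺ and giving the neutral alcohol.
Total: 3 elementary steps.

3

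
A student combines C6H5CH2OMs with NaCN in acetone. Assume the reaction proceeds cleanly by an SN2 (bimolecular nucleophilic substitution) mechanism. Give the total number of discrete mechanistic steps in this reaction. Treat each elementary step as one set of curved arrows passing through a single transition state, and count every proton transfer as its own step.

Step 1: Backside attack by CN⁻ on the carbon bearing the mesylate: the new C–C bond forms as the C–O bond breaks, with Walden inversion at carbon.
Total: 1 elementary step.

1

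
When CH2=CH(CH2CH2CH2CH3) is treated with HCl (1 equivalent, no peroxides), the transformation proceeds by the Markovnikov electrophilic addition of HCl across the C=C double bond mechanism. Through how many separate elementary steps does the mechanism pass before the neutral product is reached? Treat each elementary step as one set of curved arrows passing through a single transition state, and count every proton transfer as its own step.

Step 1: Protonation of the alkene by HCl: the π bond acts as the nucleophile and picks up H⁺, giving the more stable (Markovnikov) secondary carbocation. The H–Cl bond breaks heterolytically, releasing Cl⁻.
(No 1,2-shift: no single shift to an adjacent carbon would give a more stable cation.)
Step 2: The Cl⁻ anion donates a lone pair to the carbocation, forming the new C–Cl σ-bond and giving the neutral alkyl halide.
Total: 2 elementary steps.

2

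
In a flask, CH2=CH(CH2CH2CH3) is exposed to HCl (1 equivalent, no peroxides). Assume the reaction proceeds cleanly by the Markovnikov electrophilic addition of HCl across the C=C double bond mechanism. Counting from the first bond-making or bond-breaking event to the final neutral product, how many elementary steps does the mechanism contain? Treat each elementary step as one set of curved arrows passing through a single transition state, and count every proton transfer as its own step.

2

Step 1: Protonation of the alkene by HCl: the π bond acts as the nucleophile and picks up H⁺, giving the more stable (Markovnikov) secondary carbocation. The H–Cl bond breaks heterolytically, releasing Cl⁻.
(No 1,2-shift: no single shift to an adjacent carbon would give a more stable cation.)
Step 2: The Cl⁻ anion donates a lone pair to the carbocation, forming the new C–Cl σ-bond and giving the neutral alkyl halide.
Total: 2 elementary steps.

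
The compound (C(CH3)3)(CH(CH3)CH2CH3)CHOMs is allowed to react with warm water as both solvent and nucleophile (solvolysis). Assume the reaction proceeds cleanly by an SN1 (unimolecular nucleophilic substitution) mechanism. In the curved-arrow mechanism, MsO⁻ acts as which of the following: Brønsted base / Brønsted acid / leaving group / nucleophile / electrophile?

Step 1: The C–O bond breaks with both electrons going to the mesylate; MsO⁻ leaves and a secondary carbocation remains.
MsO⁻ departs with both electrons of the breaking σ-bond — that is the definition of a leaving group.

leaving group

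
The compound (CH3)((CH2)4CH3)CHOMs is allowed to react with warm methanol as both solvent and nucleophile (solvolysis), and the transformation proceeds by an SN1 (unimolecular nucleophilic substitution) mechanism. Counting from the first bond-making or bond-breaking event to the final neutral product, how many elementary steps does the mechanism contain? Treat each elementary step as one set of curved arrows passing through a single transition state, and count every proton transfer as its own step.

Step 1: Rate-determining heterolysis of the C–O bond gives MsO⁻ and a secondary carbocation.
(No 1,2-shift: no single shift to an adjacent carbon would give a more stable cation.)
Step 2: A lone pair on the oxygen of CH3OH attacks the carbocation, forming a new C–O σ-bond and an oxonium ion.
Step 3: Deprotonation of the oxonium oxygen by solvent methanol yields the neutral ether.
Total: 3 elementary steps.

3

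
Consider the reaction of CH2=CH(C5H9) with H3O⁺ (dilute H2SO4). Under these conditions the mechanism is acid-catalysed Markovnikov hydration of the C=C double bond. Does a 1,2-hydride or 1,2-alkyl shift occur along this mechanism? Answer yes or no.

The first-formed carbocation is secondary.
The adjacent cyclopentyl carbon already bears 2 other carbon substituents and has a hydrogen to migrate; after a 1,2-hydride shift from that carbon the positive charge sits on a tertiary centre.
Tertiary is more stable than secondary, so the shift occurs.

yes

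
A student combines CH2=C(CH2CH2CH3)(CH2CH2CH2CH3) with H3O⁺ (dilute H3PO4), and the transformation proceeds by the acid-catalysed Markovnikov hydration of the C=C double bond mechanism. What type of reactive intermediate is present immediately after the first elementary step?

tertiary carbocation

Step 1: Electrophilic addition begins with the π(C=C) electrons forming a bond to the proton of H3O⁺. Following Markovnikov's rule, the resulting cation is tertiary. H2O is released.
After step 1 the species present is a tertiary carbocation.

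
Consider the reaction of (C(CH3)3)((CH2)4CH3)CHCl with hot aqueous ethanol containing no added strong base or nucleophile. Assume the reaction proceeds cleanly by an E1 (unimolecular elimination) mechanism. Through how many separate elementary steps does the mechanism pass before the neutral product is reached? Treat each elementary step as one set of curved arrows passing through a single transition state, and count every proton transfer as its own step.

Step 1: Unassisted departure of Cl⁻ (taking the C–Cl bonding pair) generates a secondary carbocation.
Step 2: A 1,2-methyl shift from the adjacent tert-butyl carbon moves the positive charge from the secondary centre to an adjacent carbon, generating a more stable tertiary carbocation.
Step 3: A weak base (a water (or ethanol) molecule from the solvent) removes a proton from a carbon adjacent to the cationic centre; the electrons of that C–H bond become the new π(C=C) bond, giving the alkene.
Total: 3 elementary steps.

3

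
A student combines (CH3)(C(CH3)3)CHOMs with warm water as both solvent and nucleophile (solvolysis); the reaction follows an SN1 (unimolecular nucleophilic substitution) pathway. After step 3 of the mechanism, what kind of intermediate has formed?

oxonium ion

Step 1: Ionisation: the C–O σ-bond cleaves heterolytically; both bonding electrons depart with MsO⁻, leaving a secondary carbocation at the α-carbon.
Step 2: A methyl group with its bonding pair migrates from the adjacent tert-butyl carbon to the cationic centre — a 1,2-methyl shift — upgrading the secondary cation to a tertiary one.
Step 3: H2O donates an oxygen lone pair into the empty p orbital of the cation, giving a protonated alcohol (an oxonium ion).
After step 3 the species present is an oxonium ion.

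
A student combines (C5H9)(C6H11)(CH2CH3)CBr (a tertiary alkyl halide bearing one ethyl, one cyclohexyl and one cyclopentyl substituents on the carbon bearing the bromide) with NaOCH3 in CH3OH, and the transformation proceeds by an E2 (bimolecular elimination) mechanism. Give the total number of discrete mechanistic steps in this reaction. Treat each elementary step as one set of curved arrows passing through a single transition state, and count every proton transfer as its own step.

Step 1: The strong base CH3O⁻ removes a β-hydrogen; in the same concerted event the electrons of the breaking C–H bond form the new π(C=C) bond and the C–Br σ-bond breaks, expelling Br⁻. Anti-periplanar geometry; one transition state.
Total: 1 elementary step.

1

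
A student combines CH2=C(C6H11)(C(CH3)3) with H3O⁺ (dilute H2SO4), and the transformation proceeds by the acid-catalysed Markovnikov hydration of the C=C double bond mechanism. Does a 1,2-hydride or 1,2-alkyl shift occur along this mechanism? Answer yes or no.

no

The first-formed carbocation is tertiary.
No single 1,2-shift to an adjacent carbon would produce a more-substituted cation than the one already present, so no rearrangement occurs.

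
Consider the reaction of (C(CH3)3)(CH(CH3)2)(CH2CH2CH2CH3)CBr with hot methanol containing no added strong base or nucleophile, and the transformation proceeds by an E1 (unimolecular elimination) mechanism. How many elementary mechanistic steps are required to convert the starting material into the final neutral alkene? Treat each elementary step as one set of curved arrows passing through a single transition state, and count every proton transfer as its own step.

2

Step 1: Ionisation: the C–Br σ-bond cleaves heterolytically; both bonding electrons depart with Br⁻, leaving a tertiary carbocation at the α-carbon.
(No 1,2-shift: no single shift to an adjacent carbon would give a more stable cation.)
Step 2: Loss of a β-proton to a methanol molecule of the solvent: the C–H bonding pair collapses toward the cationic carbon to form the C=C π bond, yielding the alkene.
Total: 2 elementary steps.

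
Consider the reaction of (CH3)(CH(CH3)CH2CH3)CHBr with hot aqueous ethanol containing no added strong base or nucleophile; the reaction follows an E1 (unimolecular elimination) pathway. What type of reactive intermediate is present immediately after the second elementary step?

Step 1: Rate-determining heterolysis of the C–Br bond gives Br⁻ and a secondary carbocation.
Step 2: A 1,2-hydride shift from the adjacent sec-butyl carbon moves the positive charge from the secondary centre to an adjacent carbon, generating a more stable tertiary carbocation.
After step 2 the species present is a tertiary carbocation.

tertiary carbocation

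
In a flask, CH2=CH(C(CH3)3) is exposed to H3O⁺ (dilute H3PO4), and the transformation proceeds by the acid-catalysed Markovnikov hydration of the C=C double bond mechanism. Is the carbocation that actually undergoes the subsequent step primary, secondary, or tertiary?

Step 1: Electrophilic addition begins with the π(C=C) electrons forming a bond to the proton of H3O⁺. Following Markovnikov's rule, the resulting cation is secondary. H2O is released.
Step 2: Carbocation rearrangement: a 1,2-methyl shift from the adjacent tert-butyl carbon converts the initially-formed secondary cation into the more stable tertiary cation.
The cation rearranges from secondary to tertiary via a 1,2-methyl shift from the adjacent tert-butyl carbon; the tertiary cation is what reacts next.

tertiary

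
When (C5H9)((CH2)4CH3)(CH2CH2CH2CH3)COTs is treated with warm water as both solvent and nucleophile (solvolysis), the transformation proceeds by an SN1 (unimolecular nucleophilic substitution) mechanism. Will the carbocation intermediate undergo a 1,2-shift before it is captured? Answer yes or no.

no

The first-formed carbocation is tertiary.
No single 1,2-shift to an adjacent carbon would produce a more-substituted cation than the one already present, so no rearrangement occurs.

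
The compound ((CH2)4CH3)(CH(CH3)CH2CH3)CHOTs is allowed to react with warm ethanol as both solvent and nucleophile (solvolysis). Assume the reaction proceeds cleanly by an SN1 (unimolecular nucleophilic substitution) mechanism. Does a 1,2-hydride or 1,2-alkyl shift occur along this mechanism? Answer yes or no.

yes

The first-formed carbocation is secondary.
The adjacent sec-butyl carbon already bears 2 other carbon substituents and has a hydrogen to migrate; after a 1,2-hydride shift from that carbon the positive charge sits on a tertiary centre.
Tertiary is more stable than secondary, so the shift occurs.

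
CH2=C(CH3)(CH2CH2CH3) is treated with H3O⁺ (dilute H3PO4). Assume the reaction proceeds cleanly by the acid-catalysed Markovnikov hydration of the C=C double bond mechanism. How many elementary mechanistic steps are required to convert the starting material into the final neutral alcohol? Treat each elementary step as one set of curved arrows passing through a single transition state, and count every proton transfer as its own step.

Step 1: Protonation of the alkene by H3O⁺: the π bond acts as the nucleophile and picks up H⁺, giving the more stable (Markovnikov) tertiary carbocation. H2O is released.
(No 1,2-shift: no single shift to an adjacent carbon would give a more stable cation.)
Step 2: A lone pair on the oxygen of H2O attacks the carbocation, forming a C–O bond and an oxonium ion (a protonated alcohol).
Step 3: Proton transfer from the O–H of the oxonium ion to H2O completes the catalytic cycle and yields the alcohol.
Total: 3 elementary steps.

3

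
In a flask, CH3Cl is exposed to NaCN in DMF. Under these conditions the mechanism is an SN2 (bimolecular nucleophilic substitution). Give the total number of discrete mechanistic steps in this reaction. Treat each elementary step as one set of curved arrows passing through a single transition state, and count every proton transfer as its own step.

1

Step 1: The cyanide nucleophile donates a lone pair from C to the α-carbon in a backside attack; simultaneously the C–Cl σ-bond breaks and both of its electrons leave with Cl⁻. One concerted step with inversion of configuration.
Total: 1 elementary step.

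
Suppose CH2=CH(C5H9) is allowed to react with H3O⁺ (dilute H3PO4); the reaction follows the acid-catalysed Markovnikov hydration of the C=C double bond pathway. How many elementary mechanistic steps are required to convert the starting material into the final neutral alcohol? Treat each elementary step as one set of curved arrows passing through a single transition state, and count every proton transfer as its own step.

4

Step 1: Protonation of the alkene by H3O⁺: the π bond acts as the nucleophile and picks up H⁺, giving the more stable (Markovnikov) secondary carbocation. H2O is released.
Step 2: A hydride (H with its bonding pair) migrates from the adjacent cyclopentyl carbon to the cationic centre — a 1,2-hydride shift — upgrading the secondary cation to a tertiary one.
Step 3: A lone pair on the oxygen of H2O attacks the carbocation, forming a C–O bond and an oxonium ion (a protonated alcohol).
Step 4: H2O removes a proton from the oxonium oxygen, regenerating H3O⁺ and giving the neutral alcohol.
Total: 4 elementary steps.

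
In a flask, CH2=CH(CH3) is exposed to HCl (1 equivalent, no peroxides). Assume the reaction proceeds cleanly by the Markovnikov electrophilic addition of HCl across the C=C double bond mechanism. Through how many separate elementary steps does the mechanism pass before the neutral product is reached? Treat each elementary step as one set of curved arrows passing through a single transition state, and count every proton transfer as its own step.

2

Step 1: Electrophilic addition begins with the π(C=C) electrons forming a bond to the proton of HCl. Following Markovnikov's rule, the resulting cation is secondary. The H–Cl bond breaks heterolytically, releasing Cl⁻.
(No 1,2-shift: no single shift to an adjacent carbon would give a more stable cation.)
Step 2: Cl⁻ captures the cation: a lone pair on Cl⁻ fills the empty p orbital, producing the alkyl halide product.
Total: 2 elementary steps.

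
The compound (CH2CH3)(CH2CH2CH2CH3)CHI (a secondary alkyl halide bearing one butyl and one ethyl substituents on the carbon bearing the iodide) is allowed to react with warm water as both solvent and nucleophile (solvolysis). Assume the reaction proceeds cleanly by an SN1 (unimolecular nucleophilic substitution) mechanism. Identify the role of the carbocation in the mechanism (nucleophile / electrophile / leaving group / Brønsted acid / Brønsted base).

Step 2: Nucleophilic capture: the oxygen of H2O bonds to the cationic carbon, producing an oxonium-ion intermediate.
The carbocation accepts an electron pair into an empty or π* orbital — it is the electrophile.

electrophile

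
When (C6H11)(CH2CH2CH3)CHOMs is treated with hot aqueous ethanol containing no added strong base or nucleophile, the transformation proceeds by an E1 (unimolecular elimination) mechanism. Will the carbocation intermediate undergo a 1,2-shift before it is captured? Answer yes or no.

The first-formed carbocation is secondary.
The adjacent cyclohexyl carbon already bears 2 other carbon substituents and has a hydrogen to migrate; after a 1,2-hydride shift from that carbon the positive charge sits on a tertiary centre.
Tertiary is more stable than secondary, so the shift occurs.

yes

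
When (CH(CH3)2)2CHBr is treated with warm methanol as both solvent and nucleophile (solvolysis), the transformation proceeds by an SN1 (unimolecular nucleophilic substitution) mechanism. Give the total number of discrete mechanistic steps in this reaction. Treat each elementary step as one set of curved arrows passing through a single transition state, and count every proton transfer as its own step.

4

Step 1: The C–Br bond breaks with both electrons going to the bromide; Br⁻ leaves and a secondary carbocation remains.
Step 2: Carbocation rearrangement: a 1,2-hydride shift from the adjacent isopropyl carbon converts the initially-formed secondary cation into the more stable tertiary cation.
Step 3: CH3OH donates an oxygen lone pair into the empty p orbital of the cation, giving a protonated ether (an oxonium ion).
Step 4: A second solvent molecule removes the proton on oxygen, giving the neutral ether product.
Total: 4 elementary steps.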